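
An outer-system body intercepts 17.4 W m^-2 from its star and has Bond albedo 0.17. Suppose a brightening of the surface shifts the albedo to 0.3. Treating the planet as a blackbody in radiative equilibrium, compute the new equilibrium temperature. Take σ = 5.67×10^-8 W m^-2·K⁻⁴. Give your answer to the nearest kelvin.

New equilibrium: T₂ = [(1−0.3)·17.40/(4σ)]^(1/4) = 85.61 K.

86 K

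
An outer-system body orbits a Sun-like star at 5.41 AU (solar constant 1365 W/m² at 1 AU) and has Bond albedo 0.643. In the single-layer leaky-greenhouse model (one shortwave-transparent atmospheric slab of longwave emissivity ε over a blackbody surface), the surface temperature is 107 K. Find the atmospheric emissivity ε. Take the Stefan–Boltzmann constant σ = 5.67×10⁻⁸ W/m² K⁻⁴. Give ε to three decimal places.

Irradiance scales as 1/d², so S = 1365 W/m² × (1/5.41)² = 46.64 W/m².
TOA balance gives T_e = 92.56 K.
Since (2−ε)/2 = (T_e/T_s)⁴ = 0.5601, ε = 0.8799.

0.880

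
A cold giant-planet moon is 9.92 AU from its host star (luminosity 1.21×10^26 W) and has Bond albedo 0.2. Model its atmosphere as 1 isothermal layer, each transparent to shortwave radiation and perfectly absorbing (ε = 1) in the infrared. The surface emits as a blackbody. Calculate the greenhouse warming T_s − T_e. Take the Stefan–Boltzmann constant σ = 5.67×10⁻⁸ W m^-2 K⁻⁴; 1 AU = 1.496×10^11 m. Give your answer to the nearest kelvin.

12 K

Orbital distance: d = 9.92 AU = 1.484×10^12 m.
Spreading L over a sphere of radius d: S = 1.21×10^26/(4π·1.48×10^12²) = 4.372 W m^-2.
OLR = S(1−α)/4 = 0.8744 W m^-2; the top layer radiates at T_e = 62.67 K.
Surface: T_s = (2)^¼·T_e = 74.52 K.
Warming: T_s − T_e = 11.86 K.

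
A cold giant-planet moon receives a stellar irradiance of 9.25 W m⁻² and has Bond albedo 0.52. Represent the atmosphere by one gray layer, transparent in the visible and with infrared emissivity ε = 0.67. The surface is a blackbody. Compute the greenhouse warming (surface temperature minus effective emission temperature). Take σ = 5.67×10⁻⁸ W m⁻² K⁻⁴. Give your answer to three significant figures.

The planet radiates to space at T_e = [S(1−α)/(4σ)]^(1/4) = 66.52 K.
For a single slab of emissivity ε, T_s⁴ = 2T_e⁴/(2−ε); thus T_s = 66.52·(1.504)^(1/4) = 73.66 K.
T_s − T_e = 73.66 − 66.52 = 7.142 K.

7.14 K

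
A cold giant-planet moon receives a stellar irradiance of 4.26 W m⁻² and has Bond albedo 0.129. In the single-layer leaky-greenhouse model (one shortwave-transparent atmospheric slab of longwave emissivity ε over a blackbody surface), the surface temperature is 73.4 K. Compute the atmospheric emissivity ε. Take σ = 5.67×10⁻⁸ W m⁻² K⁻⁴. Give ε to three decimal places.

0.873

First, T_e = [4.260·(1−0.129)/(4σ)]^(1/4) = 63.60 K.
T_s⁴ = T_e⁴·2/(2−ε) → ε = 2 − 2(T_e/T_s)⁴ = 2 − 2·(63.60/73.4)⁴ = 0.8727.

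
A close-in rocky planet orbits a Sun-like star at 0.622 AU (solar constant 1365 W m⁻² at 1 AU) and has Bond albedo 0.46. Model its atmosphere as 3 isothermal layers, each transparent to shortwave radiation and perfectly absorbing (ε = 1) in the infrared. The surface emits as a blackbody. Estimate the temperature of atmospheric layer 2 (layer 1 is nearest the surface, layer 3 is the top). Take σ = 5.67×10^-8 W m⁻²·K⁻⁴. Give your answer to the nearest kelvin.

Irradiance scales as 1/d², so S = 1365 W m⁻² × (1/0.622)² = 3528 W m⁻².
OLR = S(1−α)/4 = 476.3 W m⁻²; the top layer radiates at T_e = 302.7 K.
The net upward flux σT_e⁴ is constant between every pair of levels, so T_k⁴ = (N+1−k)T_e⁴.
With k = 2: T_2 = (3+1−2)^¼·302.7 K = 360.0 K.

360 kelvin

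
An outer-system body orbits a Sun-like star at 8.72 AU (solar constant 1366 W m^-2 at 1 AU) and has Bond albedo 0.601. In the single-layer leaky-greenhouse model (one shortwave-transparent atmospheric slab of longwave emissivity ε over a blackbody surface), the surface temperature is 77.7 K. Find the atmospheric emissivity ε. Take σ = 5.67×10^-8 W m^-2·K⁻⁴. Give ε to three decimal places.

0.266

By the inverse-square law, S = 1366/8.72² = 17.96 W m^-2.
TOA balance gives T_e = 74.98 K.
Since (2−ε)/2 = (T_e/T_s)⁴ = 0.8671, ε = 0.2658.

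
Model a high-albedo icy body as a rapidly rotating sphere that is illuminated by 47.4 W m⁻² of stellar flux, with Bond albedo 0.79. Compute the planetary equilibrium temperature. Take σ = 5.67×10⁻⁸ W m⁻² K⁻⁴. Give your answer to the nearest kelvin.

The planet absorbs (1−α)S over its disc πR² and re-emits over 4πR², so the mean absorbed flux is (1−0.79)·47.40/4 = 2.488 W m⁻².
Set σT⁴ = 2.488 → T = (2.488/σ)^(1/4) = 81.39 K.

81 K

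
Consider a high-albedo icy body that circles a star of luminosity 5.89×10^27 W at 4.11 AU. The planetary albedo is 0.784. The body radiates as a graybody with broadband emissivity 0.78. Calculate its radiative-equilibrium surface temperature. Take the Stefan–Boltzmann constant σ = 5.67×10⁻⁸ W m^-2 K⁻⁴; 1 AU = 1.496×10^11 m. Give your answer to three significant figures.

d = 4.11 × 1.496×10^11 m = 6.149×10^11 m.
Spreading L over a sphere of radius d: S = 5.89×10^27/(4π·6.15×10^11²) = 1240 W m^-2.
Absorbed flux (global mean): S(1−α)/4 = 1240·0.216/4 = 66.95 W m^-2.
Equating to εσT⁴ with ε = 0.78: T = (66.95/0.78σ)^(1/4) = 197.3 K.

197 K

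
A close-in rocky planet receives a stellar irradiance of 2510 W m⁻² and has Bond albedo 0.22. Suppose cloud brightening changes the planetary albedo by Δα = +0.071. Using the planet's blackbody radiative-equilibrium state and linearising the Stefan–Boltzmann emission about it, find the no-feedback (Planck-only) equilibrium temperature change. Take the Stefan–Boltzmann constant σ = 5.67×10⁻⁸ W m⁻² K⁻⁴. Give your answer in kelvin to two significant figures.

-6.9 K

The baseline emission temperature is T_e = 304.8 K.
TOA radiative forcing: ΔF = −S·Δα/4 = −2510·(+0.071)/4 = -44.55 W m⁻².
Planck response: λ_P = 4σT_e³ = 4·5.67×10⁻⁸·(304.8)³ = 6.423 W m⁻²/K.
So ΔT₀ = -44.55/6.423 = -6.94 K.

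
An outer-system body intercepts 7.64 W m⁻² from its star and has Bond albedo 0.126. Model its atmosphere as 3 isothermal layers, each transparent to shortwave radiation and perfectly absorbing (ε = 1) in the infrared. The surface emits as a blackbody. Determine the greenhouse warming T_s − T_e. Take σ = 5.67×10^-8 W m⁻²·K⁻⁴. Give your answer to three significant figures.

The effective emission temperature is T_e = [S(1−α)/(4σ)]^¼ = 73.66 K.
Surface: T_s = (4)^¼·T_e = 104.2 K.
Warming: T_s − T_e = 30.51 K.

30.5 K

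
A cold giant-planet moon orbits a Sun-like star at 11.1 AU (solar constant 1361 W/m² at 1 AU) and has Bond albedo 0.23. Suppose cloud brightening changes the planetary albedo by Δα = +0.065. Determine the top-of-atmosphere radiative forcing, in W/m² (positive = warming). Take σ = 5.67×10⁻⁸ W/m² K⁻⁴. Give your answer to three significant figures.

-0.180 W/m²

By the inverse-square law, S = 1361/11.1² = 11.05 W/m².
TOA radiative forcing: ΔF = −S·Δα/4 = −11.05·(+0.065)/4 = -0.1795 W/m².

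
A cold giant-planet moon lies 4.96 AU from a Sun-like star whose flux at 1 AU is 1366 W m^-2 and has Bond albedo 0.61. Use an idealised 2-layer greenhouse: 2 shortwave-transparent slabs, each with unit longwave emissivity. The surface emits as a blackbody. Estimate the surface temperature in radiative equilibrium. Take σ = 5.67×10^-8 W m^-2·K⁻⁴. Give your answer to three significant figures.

130 K

Irradiance scales as 1/d², so S = 1366 W m^-2 × (1/4.96)² = 55.52 W m^-2.
OLR = S(1−α)/4 = 5.414 W m^-2; the top layer radiates at T_e = 98.85 K.
For an N-layer opaque stack, T_s⁴ = (N+1)T_e⁴, hence T_s = (3)^(1/4)×98.85 K = 130.1 K.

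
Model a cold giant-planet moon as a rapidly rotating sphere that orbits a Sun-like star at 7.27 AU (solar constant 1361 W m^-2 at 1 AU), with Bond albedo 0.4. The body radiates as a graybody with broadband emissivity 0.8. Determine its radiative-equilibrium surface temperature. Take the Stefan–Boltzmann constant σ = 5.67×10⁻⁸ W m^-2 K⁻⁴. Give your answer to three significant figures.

96.1 K

Flux at the orbit: S = 1361/(7.27)² = 25.75 W m^-2.
Absorbed flux (global mean): S(1−α)/4 = 25.75·0.6/4 = 3.863 W m^-2.
Radiative balance εσT⁴ = 3.863 gives T = [3.863/(0.8·σ)]^(1/4) = 96.06 K.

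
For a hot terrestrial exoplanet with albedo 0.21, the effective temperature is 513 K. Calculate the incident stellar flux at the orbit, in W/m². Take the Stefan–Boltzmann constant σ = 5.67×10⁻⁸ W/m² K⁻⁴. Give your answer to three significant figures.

From S(1−α)/4 = σT⁴: S = 4σT⁴/(1−α).
σT⁴ = 5.67×10⁻⁸·(513)⁴ = 3927 W/m².
S = 4·3927/0.79 = 19880 W/m².

19900 W/m²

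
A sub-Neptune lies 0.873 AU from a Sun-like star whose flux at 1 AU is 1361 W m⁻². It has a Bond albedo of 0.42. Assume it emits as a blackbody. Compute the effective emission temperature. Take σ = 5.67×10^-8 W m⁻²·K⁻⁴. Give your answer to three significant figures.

Flux at the orbit: S = 1361/(0.873)² = 1786 W m⁻².
Averaging over the sphere, the absorbed flux is S(1−α)/4 = 258.9 W m⁻².
In equilibrium σT⁴ equals this, so T = 260.0 K.

260 K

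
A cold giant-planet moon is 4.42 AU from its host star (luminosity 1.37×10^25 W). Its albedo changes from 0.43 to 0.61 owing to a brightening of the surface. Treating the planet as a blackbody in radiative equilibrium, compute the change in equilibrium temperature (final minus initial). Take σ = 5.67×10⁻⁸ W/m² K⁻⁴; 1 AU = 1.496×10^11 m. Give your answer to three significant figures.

d = 4.42 × 1.496×10^11 m = 6.612×10^11 m.
S = L/(4πd²) = 2.493 W/m².
Before: T₁ = [2.493·0.57/(4σ)]^(1/4) = 50.03 K.
Final:   T₂ = [S(1−0.61)/(4σ)]^(1/4) = 45.50 K.
Change: 45.50 − 50.03 = -4.529 K.

-4.53 K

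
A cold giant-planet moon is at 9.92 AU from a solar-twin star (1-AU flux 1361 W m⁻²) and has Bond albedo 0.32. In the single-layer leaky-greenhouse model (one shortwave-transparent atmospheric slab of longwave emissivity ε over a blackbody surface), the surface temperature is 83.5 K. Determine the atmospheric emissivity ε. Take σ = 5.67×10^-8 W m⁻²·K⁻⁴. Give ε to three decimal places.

0.294

Irradiance scales as 1/d², so S = 1361 W m⁻² × (1/9.92)² = 13.83 W m⁻².
First, T_e = [13.83·(1−0.32)/(4σ)]^(1/4) = 80.25 K.
T_s⁴ = T_e⁴·2/(2−ε) → ε = 2 − 2(T_e/T_s)⁴ = 2 − 2·(80.25/83.5)⁴ = 0.2940.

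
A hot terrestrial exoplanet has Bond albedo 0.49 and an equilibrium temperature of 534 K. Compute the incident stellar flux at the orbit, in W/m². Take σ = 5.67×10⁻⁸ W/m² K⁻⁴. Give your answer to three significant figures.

Invert the energy balance for S: S = 4σT⁴/(1−α).
The emitted flux is σT⁴ = 4611 W/m².
So S = 4×4611/(1−0.49) = 36160 W/m².

36200 W/m²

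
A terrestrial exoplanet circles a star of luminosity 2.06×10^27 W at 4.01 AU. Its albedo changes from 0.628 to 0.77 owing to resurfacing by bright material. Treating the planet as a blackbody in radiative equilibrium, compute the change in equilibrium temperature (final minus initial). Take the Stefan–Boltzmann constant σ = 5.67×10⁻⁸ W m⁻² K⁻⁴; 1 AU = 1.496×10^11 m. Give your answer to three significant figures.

-18.7 kelvin

Orbital distance: d = 4.01 AU = 5.999×10^11 m.
S = L/(4πd²) = 455.5 W m⁻².
Before: T₁ = [455.5·0.372/(4σ)]^(1/4) = 165.3 K.
After:  T₂ = [455.5·0.23/(4σ)]^(1/4) = 146.6 K.
Change: 146.6 − 165.3 = -18.73 K.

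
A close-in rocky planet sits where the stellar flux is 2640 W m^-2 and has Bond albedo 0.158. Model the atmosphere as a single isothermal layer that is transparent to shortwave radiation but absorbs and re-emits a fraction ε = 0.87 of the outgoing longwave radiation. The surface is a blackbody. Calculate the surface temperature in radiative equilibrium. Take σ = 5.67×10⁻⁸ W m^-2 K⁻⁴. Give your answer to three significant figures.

363 K

At the top of the atmosphere, σT_e⁴ = S(1−α)/4 = 555.7 W m^-2, giving T_e = 314.6 K.
The surface balance (absorbed SW + ε·downward IR = σT_s⁴) with T_a⁴ = T_s⁴/2 reduces to T_s = T_e·[2/(2−ε)]^¼ = 362.9 K.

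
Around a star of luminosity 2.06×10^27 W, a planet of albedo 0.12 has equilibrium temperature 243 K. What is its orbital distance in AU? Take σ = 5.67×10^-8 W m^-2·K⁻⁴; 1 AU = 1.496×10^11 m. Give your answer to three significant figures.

2.85 AU

The flux needed for this T is 4σT⁴/(1−0.12) = 898.6 W m^-2.
Then d = [L/(4πS)]^(1/2) = 4.271×10^11 m, i.e. 2.855 AU.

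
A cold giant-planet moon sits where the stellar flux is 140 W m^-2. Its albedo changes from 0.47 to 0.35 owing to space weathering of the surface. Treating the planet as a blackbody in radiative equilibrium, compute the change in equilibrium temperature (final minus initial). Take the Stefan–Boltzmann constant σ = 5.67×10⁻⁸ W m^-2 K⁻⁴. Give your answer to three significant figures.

Before: T₁ = [140.0·0.53/(4σ)]^(1/4) = 134.5 K.
Final:   T₂ = [S(1−0.35)/(4σ)]^(1/4) = 141.5 K.
Change: 141.5 − 134.5 = 7.040 K.

7.04 kelvin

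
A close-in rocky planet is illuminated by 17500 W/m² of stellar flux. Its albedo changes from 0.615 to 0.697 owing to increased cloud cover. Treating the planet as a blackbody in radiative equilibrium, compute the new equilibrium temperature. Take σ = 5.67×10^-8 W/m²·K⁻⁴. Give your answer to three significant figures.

T₂ = [S(1−α₂)/(4σ)]^(1/4) = [17500·0.303/(4σ)]^(1/4) = 391.0 K.

391 kelvin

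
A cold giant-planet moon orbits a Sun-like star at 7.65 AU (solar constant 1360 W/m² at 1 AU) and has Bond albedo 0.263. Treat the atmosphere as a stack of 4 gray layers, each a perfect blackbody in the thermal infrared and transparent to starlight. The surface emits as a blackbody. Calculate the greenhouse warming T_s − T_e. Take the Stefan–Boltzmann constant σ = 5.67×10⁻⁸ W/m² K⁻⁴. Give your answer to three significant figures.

46.2 K

Irradiance scales as 1/d², so S = 1360 W/m² × (1/7.65)² = 23.24 W/m².
OLR = S(1−α)/4 = 4.282 W/m²; the top layer radiates at T_e = 93.22 K.
T_s = (N+1)^(1/4)·T_e = 139.4 K.
Warming: T_s − T_e = 46.18 K.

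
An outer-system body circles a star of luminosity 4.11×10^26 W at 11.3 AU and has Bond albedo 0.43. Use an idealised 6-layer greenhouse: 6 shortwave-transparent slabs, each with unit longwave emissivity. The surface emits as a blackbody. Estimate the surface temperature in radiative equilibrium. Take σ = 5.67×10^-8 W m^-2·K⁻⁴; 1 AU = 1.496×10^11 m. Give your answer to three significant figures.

119 kelvin

d = 11.3 × 1.496×10^11 m = 1.690×10^12 m.
Spreading L over a sphere of radius d: S = 4.11×10^26/(4π·1.69×10^12²) = 11.44 W m^-2.
OLR = S(1−α)/4 = 1.631 W m^-2; the top layer radiates at T_e = 73.23 K.
With N = 6 opaque layers, T_s = (N+1)^(1/4)·T_e = 7^(1/4)·73.23 = 119.1 K.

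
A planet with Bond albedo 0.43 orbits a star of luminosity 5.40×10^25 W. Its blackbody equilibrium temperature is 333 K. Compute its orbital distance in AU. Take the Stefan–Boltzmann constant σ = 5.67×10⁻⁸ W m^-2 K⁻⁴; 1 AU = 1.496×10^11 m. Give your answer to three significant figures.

0.198 AU

Required flux: S = 4σT⁴/(1−α) = 4893 W m^-2.
From L = 4πd²S, d = √(5.40×10^25/(4π·4893)) = 2.964×10^10 m = 0.1981 AU.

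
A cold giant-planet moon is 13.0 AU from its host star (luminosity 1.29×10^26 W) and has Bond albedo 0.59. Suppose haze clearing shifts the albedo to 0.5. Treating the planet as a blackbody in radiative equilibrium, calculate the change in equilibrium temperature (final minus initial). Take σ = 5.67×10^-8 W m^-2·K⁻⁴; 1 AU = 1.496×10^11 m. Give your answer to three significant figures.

2.39 K

Orbital distance: d = 13.0 AU = 1.945×10^12 m.
Spreading L over a sphere of radius d: S = 1.29×10^26/(4π·1.94×10^12²) = 2.714 W m^-2.
Initial: T₁ = [S(1−0.59)/(4σ)]^(1/4) = 47.06 K.
After:  T₂ = [2.714·0.5/(4σ)]^(1/4) = 49.46 K.
Change: 49.46 − 47.06 = 2.394 K.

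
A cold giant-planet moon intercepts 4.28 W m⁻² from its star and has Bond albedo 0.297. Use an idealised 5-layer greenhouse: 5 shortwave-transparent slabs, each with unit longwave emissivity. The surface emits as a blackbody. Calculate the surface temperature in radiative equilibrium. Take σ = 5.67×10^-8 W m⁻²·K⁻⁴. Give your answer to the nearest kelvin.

OLR = S(1−α)/4 = 0.7522 W m⁻²; the top layer radiates at T_e = 60.35 K.
With N = 5 opaque layers, T_s = (N+1)^(1/4)·T_e = 6^(1/4)·60.35 = 94.46 K.

94 K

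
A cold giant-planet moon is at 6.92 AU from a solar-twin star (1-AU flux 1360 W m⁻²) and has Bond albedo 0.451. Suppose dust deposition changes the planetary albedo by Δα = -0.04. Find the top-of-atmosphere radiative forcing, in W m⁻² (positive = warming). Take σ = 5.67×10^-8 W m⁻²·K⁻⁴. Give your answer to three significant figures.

Flux at the orbit: S = 1360/(6.92)² = 28.40 W m⁻².
ΔF = −(S/4)Δα = −(28.40/4)×(-0.04) = 0.2840 W m⁻².

0.284 W m⁻²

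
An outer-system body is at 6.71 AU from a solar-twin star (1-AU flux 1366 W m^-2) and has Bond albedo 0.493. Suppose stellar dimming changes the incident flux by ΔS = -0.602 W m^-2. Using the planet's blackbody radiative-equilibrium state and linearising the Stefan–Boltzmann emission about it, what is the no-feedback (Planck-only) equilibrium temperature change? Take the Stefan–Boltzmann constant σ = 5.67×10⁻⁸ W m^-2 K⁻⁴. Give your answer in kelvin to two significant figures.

By the inverse-square law, S = 1366/6.71² = 30.34 W m^-2.
Unperturbed T_e = [30.34·(1−0.493)/(4σ)]^¼ = 90.75 K.
ΔF = Δ[S(1−α)]/4 = (1−0.493)·-0.602/4 = -0.07630 W m^-2.
Planck response: λ_P = 4σT_e³ = 4·5.67×10⁻⁸·(90.75)³ = 0.1695 W m^-2/K.
So ΔT₀ = -0.07630/0.1695 = -0.450 K.

-0.45 K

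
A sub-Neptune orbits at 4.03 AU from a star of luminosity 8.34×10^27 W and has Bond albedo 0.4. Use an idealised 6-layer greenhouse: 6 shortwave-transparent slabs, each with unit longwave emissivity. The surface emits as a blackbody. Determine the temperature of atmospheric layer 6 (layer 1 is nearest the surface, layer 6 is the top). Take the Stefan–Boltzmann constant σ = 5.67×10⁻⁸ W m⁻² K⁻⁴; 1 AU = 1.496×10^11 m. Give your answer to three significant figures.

Orbital distance: d = 4.03 AU = 6.029×10^11 m.
S = L/(4πd²) = 1826 W m⁻².
OLR = S(1−α)/4 = 273.9 W m⁻²; the top layer radiates at T_e = 263.6 K.
The net upward flux σT_e⁴ is constant between every pair of levels, so T_k⁴ = (N+1−k)T_e⁴.
With k = 6: T_6 = (6+1−6)^¼·263.6 K = 263.6 K.

264 K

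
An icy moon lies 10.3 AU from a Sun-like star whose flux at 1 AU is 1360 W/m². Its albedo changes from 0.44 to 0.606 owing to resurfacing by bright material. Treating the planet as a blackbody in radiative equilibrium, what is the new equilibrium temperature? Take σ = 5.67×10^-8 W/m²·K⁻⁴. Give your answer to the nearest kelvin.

69 K

Irradiance scales as 1/d², so S = 1360 W/m² × (1/10.3)² = 12.82 W/m².
With the new albedo, S(1−α₂)/4 = 1.263 W/m², so T₂ = 68.70 K.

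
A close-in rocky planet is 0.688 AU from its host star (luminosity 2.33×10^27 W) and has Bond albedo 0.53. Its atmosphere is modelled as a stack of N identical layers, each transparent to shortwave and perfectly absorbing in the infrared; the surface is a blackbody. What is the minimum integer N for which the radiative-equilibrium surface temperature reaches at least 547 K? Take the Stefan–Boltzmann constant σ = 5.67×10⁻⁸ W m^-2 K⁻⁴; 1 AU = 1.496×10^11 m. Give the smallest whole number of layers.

d = 0.688 × 1.496×10^11 m = 1.029×10^11 m.
S = L/(4πd²) = 17500 W m^-2.
The effective emission temperature is T_e = [S(1−α)/(4σ)]^¼ = 436.4 K.
Since T_s⁴ = (N+1)T_e⁴, we need N ≥ (T_s/T_e)⁴ − 1 = 1.468.
Rounding up, N = 2.

2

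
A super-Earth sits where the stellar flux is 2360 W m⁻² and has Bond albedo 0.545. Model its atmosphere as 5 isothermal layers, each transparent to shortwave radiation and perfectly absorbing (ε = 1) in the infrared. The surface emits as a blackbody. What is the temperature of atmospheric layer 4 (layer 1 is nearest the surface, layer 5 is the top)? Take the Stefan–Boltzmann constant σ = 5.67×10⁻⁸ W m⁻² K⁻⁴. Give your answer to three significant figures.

312 kelvin

The effective emission temperature is T_e = [S(1−α)/(4σ)]^¼ = 262.3 K.
The net upward flux σT_e⁴ is constant between every pair of levels, so T_k⁴ = (N+1−k)T_e⁴.
With k = 4: T_4 = (5+1−4)^¼·262.3 K = 311.9 K.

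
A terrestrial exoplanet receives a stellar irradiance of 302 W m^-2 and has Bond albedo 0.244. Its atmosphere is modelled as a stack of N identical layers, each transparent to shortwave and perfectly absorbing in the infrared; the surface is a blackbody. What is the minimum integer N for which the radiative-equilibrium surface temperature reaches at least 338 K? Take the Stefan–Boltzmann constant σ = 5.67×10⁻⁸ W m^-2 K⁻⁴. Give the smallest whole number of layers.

The effective emission temperature is T_e = [S(1−α)/(4σ)]^¼ = 178.1 K.
T_s = (N+1)^(1/4)·T_e ≥ 338 K requires N+1 ≥ (T_s/T_e)⁴ = (338/178.1)⁴ = 12.965.
So N ≥ 11.965; the smallest integer is N = 12.

12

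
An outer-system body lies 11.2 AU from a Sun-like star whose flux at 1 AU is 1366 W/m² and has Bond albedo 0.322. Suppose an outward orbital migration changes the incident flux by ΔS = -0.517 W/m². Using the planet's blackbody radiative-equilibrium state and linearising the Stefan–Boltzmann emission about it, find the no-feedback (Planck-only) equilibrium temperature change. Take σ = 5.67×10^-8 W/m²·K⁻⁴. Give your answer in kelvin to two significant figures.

-0.90 K

Flux at the orbit: S = 1366/(11.2)² = 10.89 W/m².
The baseline emission temperature is T_e = 75.54 K.
ΔF = Δ[S(1−α)]/4 = (1−0.322)·-0.517/4 = -0.08763 W/m².
Planck response: λ_P = 4σT_e³ = 4·5.67×10⁻⁸·(75.54)³ = 0.09774 W/m²/K.
ΔT₀ = ΔF/λ_P = -0.08763/0.09774 = -0.897 K.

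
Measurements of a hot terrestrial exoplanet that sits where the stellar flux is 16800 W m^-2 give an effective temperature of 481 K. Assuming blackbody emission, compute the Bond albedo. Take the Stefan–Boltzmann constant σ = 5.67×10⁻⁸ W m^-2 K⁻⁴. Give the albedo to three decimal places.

0.277

Rearranging the radiative balance, α = 1 − 4σT⁴/S.
σT⁴ = 3035 W m^-2, so 4σT⁴ = 12140 W m^-2.
1−α = 12140/16800 = 0.7226, so α = 0.2774.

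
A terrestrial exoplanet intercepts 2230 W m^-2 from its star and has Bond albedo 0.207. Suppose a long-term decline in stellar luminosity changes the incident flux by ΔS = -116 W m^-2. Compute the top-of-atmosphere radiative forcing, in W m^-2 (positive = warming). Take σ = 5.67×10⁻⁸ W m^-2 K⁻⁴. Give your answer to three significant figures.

Only a fraction (1−α) is absorbed and it's spread over 4πR², so ΔF = (1−α)ΔS/4 = -23.00 W m^-2.

-23.0 W m^-2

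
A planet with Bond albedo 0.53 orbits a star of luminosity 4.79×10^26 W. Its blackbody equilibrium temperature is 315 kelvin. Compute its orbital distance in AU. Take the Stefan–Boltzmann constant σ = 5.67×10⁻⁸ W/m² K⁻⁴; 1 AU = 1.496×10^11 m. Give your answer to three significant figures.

0.599 AU

The flux needed for this T is 4σT⁴/(1−0.53) = 4751 W/m².
From L = 4πd²S, d = √(4.79×10^26/(4π·4751)) = 8.957×10^10 m = 0.5987 AU.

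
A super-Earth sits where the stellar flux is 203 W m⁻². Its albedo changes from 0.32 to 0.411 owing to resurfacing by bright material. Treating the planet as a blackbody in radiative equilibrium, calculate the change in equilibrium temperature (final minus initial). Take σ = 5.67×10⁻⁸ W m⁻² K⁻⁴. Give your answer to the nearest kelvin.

Before: T₁ = [203.0·0.68/(4σ)]^(1/4) = 157.1 K.
With α = 0.411, T₂ = 151.5 K.
Change: 151.5 − 157.1 = -5.541 K.

-6 K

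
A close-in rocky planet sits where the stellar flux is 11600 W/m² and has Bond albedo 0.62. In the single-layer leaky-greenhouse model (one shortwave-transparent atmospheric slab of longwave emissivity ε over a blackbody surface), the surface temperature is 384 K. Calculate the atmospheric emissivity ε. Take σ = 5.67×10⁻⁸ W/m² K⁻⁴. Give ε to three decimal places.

0.212

Effective temperature: T_e = [S(1−α)/(4σ)]^(1/4) = 373.4 K.
Inverting T_s⁴ = 2T_e⁴/(2−ε): (T_e/T_s)⁴ = 0.8939, so ε = 2(1 − 0.8939) = 0.2123.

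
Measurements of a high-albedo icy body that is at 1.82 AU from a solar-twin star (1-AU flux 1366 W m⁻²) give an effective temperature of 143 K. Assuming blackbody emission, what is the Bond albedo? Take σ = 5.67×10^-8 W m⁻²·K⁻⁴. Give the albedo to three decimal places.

By the inverse-square law, S = 1366/1.82² = 412.4 W m⁻².
From σT⁴ = S(1−α)/4 we invert for α: 1−α = 4σT⁴/S.
4σT⁴ = 4·5.67×10⁻⁸·(143)⁴ = 94.84 W m⁻².
1−α = 94.84/412.4 = 0.2300, so α = 0.7700.

0.770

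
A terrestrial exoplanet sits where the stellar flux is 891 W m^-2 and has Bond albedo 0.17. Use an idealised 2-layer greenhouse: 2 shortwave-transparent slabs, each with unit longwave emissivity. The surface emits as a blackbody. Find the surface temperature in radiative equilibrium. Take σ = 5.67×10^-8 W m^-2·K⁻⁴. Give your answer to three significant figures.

OLR = S(1−α)/4 = 184.9 W m^-2; the top layer radiates at T_e = 239.0 K.
With N = 2 opaque layers, T_s = (N+1)^(1/4)·T_e = 3^(1/4)·239.0 = 314.5 K.

314 K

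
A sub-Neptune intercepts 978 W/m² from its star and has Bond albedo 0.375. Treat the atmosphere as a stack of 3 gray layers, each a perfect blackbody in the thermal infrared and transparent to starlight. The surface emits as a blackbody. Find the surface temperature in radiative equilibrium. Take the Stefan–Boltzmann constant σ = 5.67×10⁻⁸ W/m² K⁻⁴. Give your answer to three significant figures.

Top-of-atmosphere balance: σT_e⁴ = S(1−α)/4 = 152.8 W/m² → T_e = 227.8 K.
With N = 3 opaque layers, T_s = (N+1)^(1/4)·T_e = 4^(1/4)·227.8 = 322.2 K.

322 K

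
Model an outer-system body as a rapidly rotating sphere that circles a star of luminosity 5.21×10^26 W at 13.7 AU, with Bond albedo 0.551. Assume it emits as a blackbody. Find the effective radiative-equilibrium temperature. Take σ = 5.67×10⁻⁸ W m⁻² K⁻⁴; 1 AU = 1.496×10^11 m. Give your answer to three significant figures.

66.5 K

Orbital distance: d = 13.7 AU = 2.050×10^12 m.
S = L/(4πd²) = 9.870 W m⁻².
The planet absorbs (1−α)S over its disc πR² and re-emits over 4πR², so the mean absorbed flux is (1−0.551)·9.870/4 = 1.108 W m⁻².
Balancing against σT⁴: T = (1.108/5.67×10⁻⁸)^(1/4) = 66.49 K.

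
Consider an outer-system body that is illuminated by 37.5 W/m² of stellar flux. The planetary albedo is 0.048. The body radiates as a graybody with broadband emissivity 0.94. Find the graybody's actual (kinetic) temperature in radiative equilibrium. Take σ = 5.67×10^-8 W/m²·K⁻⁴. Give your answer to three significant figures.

114 K

Absorbed flux (global mean): S(1−α)/4 = 37.50·0.952/4 = 8.925 W/m².
Equating to εσT⁴ with ε = 0.94: T = (8.925/0.94σ)^(1/4) = 113.8 K.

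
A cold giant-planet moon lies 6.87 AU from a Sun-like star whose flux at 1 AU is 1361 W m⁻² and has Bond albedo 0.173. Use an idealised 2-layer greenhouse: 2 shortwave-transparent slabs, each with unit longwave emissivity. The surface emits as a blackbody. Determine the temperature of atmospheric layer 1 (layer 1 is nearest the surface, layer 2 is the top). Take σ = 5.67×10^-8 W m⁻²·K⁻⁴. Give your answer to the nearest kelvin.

120 K

Flux at the orbit: S = 1361/(6.87)² = 28.84 W m⁻².
Top-of-atmosphere balance: σT_e⁴ = S(1−α)/4 = 5.962 W m⁻² → T_e = 101.3 K.
The net upward flux σT_e⁴ is constant between every pair of levels, so T_k⁴ = (N+1−k)T_e⁴.
With k = 1: T_1 = (2+1−1)^¼·101.3 K = 120.4 K.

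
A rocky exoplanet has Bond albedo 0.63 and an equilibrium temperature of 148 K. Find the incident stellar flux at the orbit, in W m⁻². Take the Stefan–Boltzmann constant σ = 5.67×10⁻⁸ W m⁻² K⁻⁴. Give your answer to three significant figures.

Invert the energy balance for S: S = 4σT⁴/(1−α).
σT⁴ = 5.67×10⁻⁸·(148)⁴ = 27.20 W m⁻².
So S = 4×27.20/(1−0.63) = 294.1 W m⁻².

294 W m⁻²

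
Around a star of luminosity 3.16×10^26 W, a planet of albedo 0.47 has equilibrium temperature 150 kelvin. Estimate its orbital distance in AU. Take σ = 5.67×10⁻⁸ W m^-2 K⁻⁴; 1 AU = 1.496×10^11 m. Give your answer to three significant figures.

Required flux: S = 4σT⁴/(1−α) = 216.6 W m^-2.
S = L/(4πd²) → d = √(L/4πS) = √(3.16×10^26/(4π·216.6)) = 3.407×10^11 m = 2.277 AU.

2.28 AU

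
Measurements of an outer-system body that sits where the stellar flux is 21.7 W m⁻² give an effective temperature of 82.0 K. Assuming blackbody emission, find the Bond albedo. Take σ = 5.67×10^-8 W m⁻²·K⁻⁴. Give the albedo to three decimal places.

0.527

Rearranging the radiative balance, α = 1 − 4σT⁴/S.
σT⁴ = 2.564 W m⁻², so 4σT⁴ = 10.25 W m⁻².
Hence α = 1 − 10.25/21.70 = 0.5275.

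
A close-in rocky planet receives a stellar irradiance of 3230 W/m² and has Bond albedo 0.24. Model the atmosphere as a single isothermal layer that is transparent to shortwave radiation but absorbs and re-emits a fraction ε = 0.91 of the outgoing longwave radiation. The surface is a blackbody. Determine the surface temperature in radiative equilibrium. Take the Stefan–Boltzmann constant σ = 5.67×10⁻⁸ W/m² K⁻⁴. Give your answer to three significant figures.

375 kelvin

At the top of the atmosphere, σT_e⁴ = S(1−α)/4 = 613.7 W/m², giving T_e = 322.5 K.
The surface balance (absorbed SW + ε·downward IR = σT_s⁴) with T_a⁴ = T_s⁴/2 reduces to T_s = T_e·[2/(2−ε)]^¼ = 375.4 K.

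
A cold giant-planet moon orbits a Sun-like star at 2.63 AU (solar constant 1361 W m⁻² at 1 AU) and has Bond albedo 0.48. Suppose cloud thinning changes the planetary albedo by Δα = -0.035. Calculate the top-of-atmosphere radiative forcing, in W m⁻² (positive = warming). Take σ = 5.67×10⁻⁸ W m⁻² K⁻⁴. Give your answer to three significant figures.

Irradiance scales as 1/d², so S = 1361 W m⁻² × (1/2.63)² = 196.8 W m⁻².
ΔF = −(S/4)Δα = −(196.8/4)×(-0.035) = 1.722 W m⁻².

1.72 W m⁻²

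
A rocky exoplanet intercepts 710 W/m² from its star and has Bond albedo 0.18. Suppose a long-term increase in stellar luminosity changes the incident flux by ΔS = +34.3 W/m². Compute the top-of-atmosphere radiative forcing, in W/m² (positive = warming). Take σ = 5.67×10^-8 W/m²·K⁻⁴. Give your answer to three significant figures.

7.03 W/m²

ΔF = Δ[S(1−α)]/4 = (1−0.18)·+34.3/4 = 7.032 W/m².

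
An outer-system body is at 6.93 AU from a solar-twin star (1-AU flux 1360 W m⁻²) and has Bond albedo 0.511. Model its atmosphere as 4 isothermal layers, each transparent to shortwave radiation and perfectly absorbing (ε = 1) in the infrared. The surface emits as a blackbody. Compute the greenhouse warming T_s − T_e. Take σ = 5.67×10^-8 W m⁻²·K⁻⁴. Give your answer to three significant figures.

43.8 K

By the inverse-square law, S = 1360/6.93² = 28.32 W m⁻².
Top-of-atmosphere balance: σT_e⁴ = S(1−α)/4 = 3.462 W m⁻² → T_e = 88.40 K.
T_s = (N+1)^(1/4)·T_e = 132.2 K.
Warming: T_s − T_e = 43.79 K.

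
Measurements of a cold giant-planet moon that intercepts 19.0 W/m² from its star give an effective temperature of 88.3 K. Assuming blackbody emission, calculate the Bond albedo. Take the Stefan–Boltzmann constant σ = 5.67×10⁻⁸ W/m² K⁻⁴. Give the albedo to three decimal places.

Energy balance: S(1−α)/4 = σT⁴, so 1−α = 4σT⁴/S.
σT⁴ = 3.447 W/m², so 4σT⁴ = 13.79 W/m².
Hence α = 1 − 13.79/19.00 = 0.2743.

0.274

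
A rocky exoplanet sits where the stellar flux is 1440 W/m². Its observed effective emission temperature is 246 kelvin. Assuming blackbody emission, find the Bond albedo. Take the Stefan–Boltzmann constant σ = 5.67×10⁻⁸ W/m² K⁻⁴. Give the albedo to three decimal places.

From σT⁴ = S(1−α)/4 we invert for α: 1−α = 4σT⁴/S.
σT⁴ = 207.6 W/m², so 4σT⁴ = 830.6 W/m².
1−α = 830.6/1440 = 0.5768, so α = 0.4232.

0.423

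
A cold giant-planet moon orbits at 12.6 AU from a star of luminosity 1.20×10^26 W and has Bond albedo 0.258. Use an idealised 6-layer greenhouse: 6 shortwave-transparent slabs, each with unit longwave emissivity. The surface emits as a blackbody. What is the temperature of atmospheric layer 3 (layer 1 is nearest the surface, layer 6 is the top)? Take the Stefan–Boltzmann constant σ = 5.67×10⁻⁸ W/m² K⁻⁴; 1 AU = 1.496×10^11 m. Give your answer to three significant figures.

77.0 K

d = 12.6 × 1.496×10^11 m = 1.885×10^12 m.
S = L/(4πd²) = 2.688 W/m².
OLR = S(1−α)/4 = 0.4986 W/m²; the top layer radiates at T_e = 54.45 K.
In the N-layer model, layer k (counted from the surface) has T_k = (N+1−k)^(1/4)·T_e.
T_3 = (4)^(1/4)·54.45 = 77.01 K.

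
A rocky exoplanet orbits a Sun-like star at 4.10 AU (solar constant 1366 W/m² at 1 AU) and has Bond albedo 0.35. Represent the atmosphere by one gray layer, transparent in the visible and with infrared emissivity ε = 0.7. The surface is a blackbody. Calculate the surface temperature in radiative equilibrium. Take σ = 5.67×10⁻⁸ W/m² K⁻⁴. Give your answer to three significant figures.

138 K

Flux at the orbit: S = 1366/(4.10)² = 81.26 W/m².
The planet radiates to space at T_e = [S(1−α)/(4σ)]^(1/4) = 123.5 K.
For a single slab of emissivity ε, T_s⁴ = 2T_e⁴/(2−ε); thus T_s = 123.5·(1.538)^(1/4) = 137.6 K.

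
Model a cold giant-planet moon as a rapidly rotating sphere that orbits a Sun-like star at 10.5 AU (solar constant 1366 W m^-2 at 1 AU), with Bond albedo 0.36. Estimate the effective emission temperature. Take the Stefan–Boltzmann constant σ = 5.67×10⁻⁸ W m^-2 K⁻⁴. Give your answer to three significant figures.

76.9 K

Flux at the orbit: S = 1366/(10.5)² = 12.39 W m^-2.
Averaging over the sphere, the absorbed flux is S(1−α)/4 = 1.982 W m^-2.
In equilibrium σT⁴ equals this, so T = 76.90 K.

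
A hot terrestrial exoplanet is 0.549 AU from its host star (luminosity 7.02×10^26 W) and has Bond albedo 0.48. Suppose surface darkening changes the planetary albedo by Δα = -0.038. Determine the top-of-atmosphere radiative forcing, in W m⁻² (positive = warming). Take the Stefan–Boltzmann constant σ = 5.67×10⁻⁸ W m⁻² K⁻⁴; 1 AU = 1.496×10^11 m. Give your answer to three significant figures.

d = 0.549 × 1.496×10^11 m = 8.213×10^10 m.
Flux at the orbit: S = L/(4πd²) = 7.02×10^26/(4π·(8.21×10^10)²) = 8282 W m⁻².
The change in absorbed flux is Δ[S(1−α)/4] = −SΔα/4 = 78.68 W m⁻².

78.7 W m⁻²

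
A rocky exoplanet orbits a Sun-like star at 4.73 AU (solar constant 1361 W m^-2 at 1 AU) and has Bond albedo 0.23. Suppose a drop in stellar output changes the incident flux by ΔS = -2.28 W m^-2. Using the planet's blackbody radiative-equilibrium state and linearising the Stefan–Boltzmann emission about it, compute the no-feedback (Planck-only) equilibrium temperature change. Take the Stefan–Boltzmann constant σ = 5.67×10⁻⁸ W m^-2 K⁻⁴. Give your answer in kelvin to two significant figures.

-1.1 K

By the inverse-square law, S = 1361/4.73² = 60.83 W m^-2.
Reference equilibrium: T_e = [S(1−α)/(4σ)]^(1/4) = 119.9 K.
Only a fraction (1−α) is absorbed and it's spread over 4πR², so ΔF = (1−α)ΔS/4 = -0.4389 W m^-2.
Planck response: λ_P = 4σT_e³ = 4·5.67×10⁻⁸·(119.9)³ = 0.3907 W m^-2/K.
So ΔT₀ = -0.4389/0.3907 = -1.12 K.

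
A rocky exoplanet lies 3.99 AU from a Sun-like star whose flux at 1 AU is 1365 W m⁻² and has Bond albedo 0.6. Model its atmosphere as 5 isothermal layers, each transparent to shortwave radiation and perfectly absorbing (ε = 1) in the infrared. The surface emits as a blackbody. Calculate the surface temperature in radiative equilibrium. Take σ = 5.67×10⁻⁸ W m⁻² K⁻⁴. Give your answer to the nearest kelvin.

174 K

Irradiance scales as 1/d², so S = 1365 W m⁻² × (1/3.99)² = 85.74 W m⁻².
OLR = S(1−α)/4 = 8.574 W m⁻²; the top layer radiates at T_e = 110.9 K.
With N = 5 opaque layers, T_s = (N+1)^(1/4)·T_e = 6^(1/4)·110.9 = 173.6 K.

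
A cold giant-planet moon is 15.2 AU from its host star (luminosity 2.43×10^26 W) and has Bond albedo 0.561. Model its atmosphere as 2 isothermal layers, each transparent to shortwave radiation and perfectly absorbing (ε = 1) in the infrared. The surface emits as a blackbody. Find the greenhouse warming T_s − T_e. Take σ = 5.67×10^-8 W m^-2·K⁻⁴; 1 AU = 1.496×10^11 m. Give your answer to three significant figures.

16.4 K

d = 15.2 × 1.496×10^11 m = 2.274×10^12 m.
Flux at the orbit: S = L/(4πd²) = 2.43×10^26/(4π·(2.27×10^12)²) = 3.740 W m^-2.
OLR = S(1−α)/4 = 0.4104 W m^-2; the top layer radiates at T_e = 51.87 K.
T_s = (N+1)^(1/4)·T_e = 68.26 K.
So the greenhouse effect raises the surface by 68.26 − 51.87 = 16.39 K.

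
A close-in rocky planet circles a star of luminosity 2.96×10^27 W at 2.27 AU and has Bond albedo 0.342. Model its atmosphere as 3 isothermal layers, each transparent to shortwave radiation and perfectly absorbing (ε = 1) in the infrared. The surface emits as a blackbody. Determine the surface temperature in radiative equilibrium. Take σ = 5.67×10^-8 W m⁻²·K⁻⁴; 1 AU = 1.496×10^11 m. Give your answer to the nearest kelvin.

Orbital distance: d = 2.27 AU = 3.396×10^11 m.
Flux at the orbit: S = L/(4πd²) = 2.96×10^27/(4π·(3.40×10^11)²) = 2043 W m⁻².
Top-of-atmosphere balance: σT_e⁴ = S(1−α)/4 = 336.0 W m⁻² → T_e = 277.5 K.
Layer-by-layer balance gives σT_s⁴ = (N+1)σT_e⁴, so T_s = 4^¼·277.5 = 392.4 K.

392 K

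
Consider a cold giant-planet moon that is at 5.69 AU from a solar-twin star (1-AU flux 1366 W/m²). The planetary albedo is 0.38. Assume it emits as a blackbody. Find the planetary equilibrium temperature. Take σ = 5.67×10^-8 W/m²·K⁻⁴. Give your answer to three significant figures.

By the inverse-square law, S = 1366/5.69² = 42.19 W/m².
Absorbed flux (global mean): S(1−α)/4 = 42.19·0.62/4 = 6.540 W/m².
In equilibrium σT⁴ equals this, so T = 103.6 K.

104 K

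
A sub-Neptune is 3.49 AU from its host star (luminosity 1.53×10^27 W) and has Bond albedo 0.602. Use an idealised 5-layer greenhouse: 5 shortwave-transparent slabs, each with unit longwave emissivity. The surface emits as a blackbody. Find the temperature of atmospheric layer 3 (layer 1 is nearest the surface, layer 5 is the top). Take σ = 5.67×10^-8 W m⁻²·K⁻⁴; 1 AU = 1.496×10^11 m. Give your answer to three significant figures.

d = 3.49 × 1.496×10^11 m = 5.221×10^11 m.
S = L/(4πd²) = 446.7 W m⁻².
OLR = S(1−α)/4 = 44.44 W m⁻²; the top layer radiates at T_e = 167.3 K.
The net upward flux σT_e⁴ is constant between every pair of levels, so T_k⁴ = (N+1−k)T_e⁴.
T_3 = (3)^(1/4)·167.3 = 220.2 K.

220 K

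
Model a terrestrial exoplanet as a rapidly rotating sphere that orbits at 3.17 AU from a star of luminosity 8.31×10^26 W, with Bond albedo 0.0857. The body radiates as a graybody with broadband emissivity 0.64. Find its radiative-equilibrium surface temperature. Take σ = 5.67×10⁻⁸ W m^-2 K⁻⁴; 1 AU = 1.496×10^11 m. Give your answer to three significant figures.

Orbital distance: d = 3.17 AU = 4.742×10^11 m.
S = L/(4πd²) = 294.0 W m^-2.
Averaging over the sphere, the absorbed flux is S(1−α)/4 = 67.21 W m^-2.
Equating to εσT⁴ with ε = 0.64: T = (67.21/0.64σ)^(1/4) = 207.5 K.

207 kelvin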